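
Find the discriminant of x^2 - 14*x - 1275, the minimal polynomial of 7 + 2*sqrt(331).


The element 7 + 2*sqrt(331) has minimal polynomial:
x^2 - 14*x - 1275
Discriminant = (-14)^2 - 4*(-1275)
= 196 + 5100
= 5296

5296


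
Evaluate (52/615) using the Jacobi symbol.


Compute (52/615) via quadratic reciprocity:
  pull out 2: (2/615) = +1  (since 615 mod 8 = 7)
  pull out 2: (2/615) = +1  (since 615 mod 8 = 7)
  reciprocity: (13/615) -> +(615/13)
  reduce: (4/13)
  pull out 2: (2/13) = -1  (since 13 mod 8 = 5)
  pull out 2: (2/13) = -1  (since 13 mod 8 = 5)
  (1/13) = 1
Product of signs = 1

1


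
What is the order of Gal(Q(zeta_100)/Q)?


|Gal(Q(zeta_100)/Q)| = phi(100)
= 40

40


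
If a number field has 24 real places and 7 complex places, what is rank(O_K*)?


By Dirichlet's unit theorem:
rank = r1 + r2 - 1
= 24 + 7 - 1
= 30

30


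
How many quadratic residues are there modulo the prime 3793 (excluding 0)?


For prime p, the number of non-zero quadratic residues is (p-1)/2.
= (3793-1)/2
= 1896

1896


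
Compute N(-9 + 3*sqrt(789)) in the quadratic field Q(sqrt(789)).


N(a + b*sqrt(d)) = a^2 - d*b^2
= (-9)^2 - (789)*(3)^2
= 81 - 7101
= -7020

-7020


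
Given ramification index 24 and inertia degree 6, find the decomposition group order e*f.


|D_P| = e * f
= 24 * 6
= 144

144


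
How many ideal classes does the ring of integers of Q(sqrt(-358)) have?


K = Q(sqrt(-358)). d mod 4 = 2, so D = disc(K) = 4d = -1432
h(K) equals the number of primitive reduced positive-definite forms (a, b, c) = a*x^2 + b*x*y + c*y^2 with b^2 - 4ac = D,
where reduced means |b| <= a <= c, with b >= 0 whenever |b| = a or a = c, and primitive means gcd(a, b, c) = 1.
Reduced forces 3a^2 <= |D| = 1432, so 1 <= a <= 21; b must have the parity of D, and c = (b^2 - D)/(4a) must be an integer >= a.
Enumerate a = 1..21, b in [-a, a]:
  a=1: (1, 0, 358)  [1]
  a=2: (2, 0, 179)  [1]
  a=3..10: none
  a=11: (11, -8, 34), (11, 8, 34)  [2]
  a=12..16: none
  a=17: (17, -8, 22), (17, 8, 22)  [2]
  a=18..21: none
Total reduced forms: 1 + 1 + 2 + 2 = 6
h = 6

6


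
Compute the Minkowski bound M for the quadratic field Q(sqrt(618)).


d = 618, d mod 4 = 2, so disc(K) = 4d = 2472; |disc(K)| = 2472
Real quadratic field, so n = 2, s = r2 = 0, r1 = 2
M = (n!/n^n) * (4/pi)^s * sqrt(|disc(K)|) = (2!/2^2) * (4/pi)^0 * sqrt(2472)
= 0.5 * 1.000000 * 49.719212
= 24.8596

24.8596


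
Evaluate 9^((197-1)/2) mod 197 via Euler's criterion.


p = 197 is prime and the exponent is (p-1)/2 = 98, so by Euler's criterion 9^98 = (9/197) = +1 or -1 mod 197.
Compute by square-and-multiply:
  98 = 64 + 32 + 2 (binary 1100010)
  Repeated squaring mod 197: 9^1 = 9, 9^2 = 81, 9^4 = 60, 9^8 = 54, 9^16 = 158, 9^32 = 142, 9^64 = 70
  9^98 = 9^64 * 9^32 * 9^2 = 70 * 142 * 81 mod 197
    70 * 142 = 9940 = 90 mod 197
    90 * 81 = 7290 = 1 mod 197
  9^98 = 1 mod 197
Result 1: 9 is a quadratic residue mod 197.
9^98 mod 197 = 1

1


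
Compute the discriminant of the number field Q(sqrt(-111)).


For K = Q(sqrt(d)) with d squarefree: disc(K) = d if d = 1 mod 4, and disc(K) = 4d if d = 2 or 3 mod 4.
Here d = -111, and d mod 4 = 1.
d = 1 mod 4 (O_K = Z[(1+sqrt(d))/2]), so disc(K) = d = -111

-111


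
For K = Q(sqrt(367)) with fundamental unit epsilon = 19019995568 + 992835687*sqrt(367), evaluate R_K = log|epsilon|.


epsilon = 19019995568 + 992835687*sqrt(367)
= 3.8040e+10
R = ln(3.8040e+10)
= 24.3619

24.3619


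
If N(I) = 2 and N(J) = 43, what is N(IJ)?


N(IJ) = N(I) * N(J)
= 2 * 43
= 86

86


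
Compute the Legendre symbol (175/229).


p = 229 is prime, so compute (175/229) with the reciprocity algorithm (Jacobi-symbol steps: pull out 2s via (2/n), flip via reciprocity, reduce):
  reciprocity: (175/229) -> +(229/175)
  reduce: (54/175)
  pull out 2: (2/175) = +1  (since 175 mod 8 = 7)
  reciprocity: (27/175) -> -(175/27)
  reduce: (13/27)
  reciprocity: (13/27) -> +(27/13)
  reduce: (1/13)
  (1/13) = 1
Product of signs = -1
(175/229) = -1

-1


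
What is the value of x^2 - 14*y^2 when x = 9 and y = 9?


x^2 - d*y^2
= 9^2 - 14*9^2
= 81 - 1134
= -1053

-1053


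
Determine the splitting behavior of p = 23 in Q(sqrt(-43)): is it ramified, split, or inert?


K = Q(sqrt(-43)). Since d mod 4 = 1, disc(K) = -43.
Check p | disc: -43 mod 23 = 3.
p does not divide disc. Compute Legendre symbol (d/p):
3^((23-1)/2) mod 23 = 1
(d/p) = 1, so p splits: (p) = P*P' with e=1, f=1, g=2.
Therefore p is split.

split


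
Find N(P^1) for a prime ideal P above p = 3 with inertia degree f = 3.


N(P^a) = p^(a*f)
= 3^(1*3)
= 3^3
= 27

27


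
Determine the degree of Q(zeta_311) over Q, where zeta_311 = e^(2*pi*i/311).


The degree equals Euler's totient phi(311).
311 = 311
phi(311) = 310

310


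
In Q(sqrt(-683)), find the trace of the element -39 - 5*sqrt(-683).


Tr(a + b*sqrt(d)) = (a + b*sqrt(d)) + (a - b*sqrt(d)) = 2a
= 2 * (-39)
= -78

-78


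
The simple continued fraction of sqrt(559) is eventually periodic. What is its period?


Run the CF algorithm for sqrt(559).
a_0 = floor(sqrt(559)) = 23; set m_0=0, q_0=1.
Recurrence: m' = q*a - m,  q' = (d - m'^2)/q,  a' = floor((a_0 + m')/q').
  step 1: m=23, q=30, a=1
  step 2: m=7, q=17, a=1
  step 3: m=10, q=27, a=1
  step 4: m=17, q=10, a=4
  step 5: m=23, q=3, a=15
  step 6: m=22, q=25, a=1
  step 7: m=3, q=22, a=1
  step 8: m=19, q=9, a=4
  step 9: m=17, q=30, a=1
  step 10: m=13, q=13, a=2
  step 11: m=13, q=30, a=1
  step 12: m=17, q=9, a=4
  step 13: m=19, q=22, a=1
  step 14: m=3, q=25, a=1
  step 15: m=22, q=3, a=15
  step 16: m=23, q=10, a=4
  step 17: m=17, q=27, a=1
  step 18: m=10, q=17, a=1
  step 19: m=7, q=30, a=1
  step 20: m=23, q=1, a=46
a_20 = 2*a_0 = 46, so the period closes here.
sqrt(559) = [23; 1, 1, 1, 4, 15, 1, 1, 4, 1, 2, 1, 4, 1, 1, 15, 4, 1, 1, 1, 46]
Period length = 20

20


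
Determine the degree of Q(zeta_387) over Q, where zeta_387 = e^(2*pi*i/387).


The degree equals Euler's totient phi(387).
387 = 3^2 * 43
phi(387) = 252

252


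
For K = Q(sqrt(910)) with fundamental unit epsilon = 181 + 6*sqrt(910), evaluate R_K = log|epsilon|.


epsilon = 181 + 6*sqrt(910)
= 361.9972
R = ln(361.9972)
= 5.8916

5.8916


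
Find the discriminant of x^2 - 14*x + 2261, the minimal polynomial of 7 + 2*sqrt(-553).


The element 7 + 2*sqrt(-553) has minimal polynomial:
x^2 - 14*x + 2261
Discriminant = (-14)^2 - 4*(2261)
= 196 - 9044
= -8848

-8848


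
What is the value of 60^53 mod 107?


p = 107 is prime and the exponent is (p-1)/2 = 53, so by Euler's criterion 60^53 = (60/107) = +1 or -1 mod 107.
Compute by square-and-multiply:
  53 = 32 + 16 + 4 + 1 (binary 110101)
  Repeated squaring mod 107: 60^1 = 60, 60^2 = 69, 60^4 = 53, 60^8 = 27, 60^16 = 87, 60^32 = 79
  60^53 = 60^32 * 60^16 * 60^4 * 60^1 = 79 * 87 * 53 * 60 mod 107
    79 * 87 = 6873 = 25 mod 107
    25 * 53 = 1325 = 41 mod 107
    41 * 60 = 2460 = 106 mod 107
  60^53 = 106 mod 107
Result 106 = p - 1 = -1 mod 107: 60 is a quadratic non-residue mod 107. As a residue in [0, p-1] the value is 106.
60^53 mod 107 = 106

106


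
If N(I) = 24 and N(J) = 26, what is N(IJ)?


N(IJ) = N(I) * N(J)
= 24 * 26
= 624

624


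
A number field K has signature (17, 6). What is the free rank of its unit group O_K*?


By Dirichlet's unit theorem:
rank = r1 + r2 - 1
= 17 + 6 - 1
= 22

22


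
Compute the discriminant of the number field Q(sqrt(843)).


For K = Q(sqrt(d)) with d squarefree: disc(K) = d if d = 1 mod 4, and disc(K) = 4d if d = 2 or 3 mod 4.
Here d = 843, and d mod 4 = 3.
d = 3 mod 4, not 1 (O_K = Z[sqrt(d)]), so disc(K) = 4d = 4 * (843) = 3372

3372


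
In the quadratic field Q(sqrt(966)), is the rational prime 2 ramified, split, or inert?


K = Q(sqrt(966)). Since d mod 4 = 2, disc(K) = 3864.
Check p | disc: 3864 mod 2 = 0.
p divides disc, so p ramifies: (p) = P^2 with e=2, f=1, g=1.
Therefore p is ramified.

ramified


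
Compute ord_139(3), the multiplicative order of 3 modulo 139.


We want ord_139(3), the smallest k >= 1 with 3^k = 1 mod 139.
n = 139 = 139, phi(139) = 138; the order divides phi(n).
Divisors of 138: 1, 2, 3, 6, 23, 46, 69, 138
Repeated squaring mod 139: 3^1 = 3, 3^2 = 9, 3^4 = 81, 3^8 = 28, 3^16 = 89, 3^32 = 137, 3^64 = 4, 3^128 = 16
Test divisors in increasing order:
  k=1: 3^1 = 3 mod 139
  k=2: 3^2 = 9 mod 139
  k=3: 3^3 = 9 * 3 = 27 mod 139
  k=6: 3^6 = 81 * 9 = 34 mod 139
  k=23: 3^23 = 89 * 81 * 9 * 3 = 43 mod 139
  k=46: 3^46 = 137 * 28 * 81 * 9 = 42 mod 139
  k=69: 3^69 = 4 * 81 * 3 = 138 mod 139
  k=138: 3^138 = 16 * 28 * 9 = 1 mod 139  <- first divisor giving 1
Order = 138

138


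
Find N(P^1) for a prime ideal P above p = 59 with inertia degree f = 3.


N(P^a) = p^(a*f)
= 59^(1*3)
= 59^3
= 205379

205379


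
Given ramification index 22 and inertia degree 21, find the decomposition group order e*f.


|D_P| = e * f
= 22 * 21
= 462

462


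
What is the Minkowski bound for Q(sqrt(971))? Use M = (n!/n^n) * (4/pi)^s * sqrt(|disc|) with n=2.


d = 971, d mod 4 = 3, so disc(K) = 4d = 3884; |disc(K)| = 3884
Real quadratic field, so n = 2, s = r2 = 0, r1 = 2
M = (n!/n^n) * (4/pi)^s * sqrt(|disc(K)|) = (2!/2^2) * (4/pi)^0 * sqrt(3884)
= 0.5 * 1.000000 * 62.321746
= 31.1609

31.1609


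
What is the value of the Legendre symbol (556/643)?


p = 643 is prime, so compute (556/643) with the reciprocity algorithm (Jacobi-symbol steps: pull out 2s via (2/n), flip via reciprocity, reduce):
  pull out 2: (2/643) = -1  (since 643 mod 8 = 3)
  pull out 2: (2/643) = -1  (since 643 mod 8 = 3)
  reciprocity: (139/643) -> -(643/139)
  reduce: (87/139)
  reciprocity: (87/139) -> -(139/87)
  reduce: (52/87)
  pull out 2: (2/87) = +1  (since 87 mod 8 = 7)
  pull out 2: (2/87) = +1  (since 87 mod 8 = 7)
  reciprocity: (13/87) -> +(87/13)
  reduce: (9/13)
  reciprocity: (9/13) -> +(13/9)
  reduce: (4/9)
  pull out 2: (2/9) = +1  (since 9 mod 8 = 1)
  pull out 2: (2/9) = +1  (since 9 mod 8 = 1)
  (1/9) = 1
Product of signs = 1
(556/643) = 1

1


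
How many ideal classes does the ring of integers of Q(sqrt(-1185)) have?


K = Q(sqrt(-1185)). d mod 4 = 3, so D = disc(K) = 4d = -4740
h(K) equals the number of primitive reduced positive-definite forms (a, b, c) = a*x^2 + b*x*y + c*y^2 with b^2 - 4ac = D,
where reduced means |b| <= a <= c, with b >= 0 whenever |b| = a or a = c, and primitive means gcd(a, b, c) = 1.
Reduced forces 3a^2 <= |D| = 4740, so 1 <= a <= 39; b must have the parity of D, and c = (b^2 - D)/(4a) must be an integer >= a.
Enumerate a = 1..39, b in [-a, a]:
  a=1: (1, 0, 1185)  [1]
  a=2: (2, 2, 593)  [1]
  a=3: (3, 0, 395)  [1]
  a=4: none
  a=5: (5, 0, 237)  [1]
  a=6: (6, 6, 199)  [1]
  a=7..9: none
  a=10: (10, 10, 121)  [1]
  a=11: (11, -10, 110), (11, 10, 110)  [2]
  a=12..14: none
  a=15: (15, 0, 79)  [1]
  a=16..21: none
  a=22: (22, -10, 55), (22, 10, 55)  [2]
  a=23..28: none
  a=29: (29, -4, 41), (29, 4, 41)  [2]
  a=30: (30, 30, 47)  [1]
  a=31..32: none
  a=33: (33, -12, 37), (33, 12, 37)  [2]
  a=34..39: none
Total reduced forms: 1 + 1 + 1 + 1 + 1 + 1 + 2 + 1 + 2 + 2 + 1 + 2 = 16
h = 16

16


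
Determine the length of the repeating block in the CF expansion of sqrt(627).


Run the CF algorithm for sqrt(627).
a_0 = floor(sqrt(627)) = 25; set m_0=0, q_0=1.
Recurrence: m' = q*a - m,  q' = (d - m'^2)/q,  a' = floor((a_0 + m')/q').
  step 1: m=25, q=2, a=25
  step 2: m=25, q=1, a=50
a_2 = 2*a_0 = 50, so the period closes here.
sqrt(627) = [25; 25, 50]
Period length = 2

2


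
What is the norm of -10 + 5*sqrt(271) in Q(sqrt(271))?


N(a + b*sqrt(d)) = a^2 - d*b^2
= (-10)^2 - (271)*(5)^2
= 100 - 6775
= -6675

-6675


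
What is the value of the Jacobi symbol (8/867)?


Compute (8/867) via quadratic reciprocity:
  pull out 2: (2/867) = -1  (since 867 mod 8 = 3)
  pull out 2: (2/867) = -1  (since 867 mod 8 = 3)
  pull out 2: (2/867) = -1  (since 867 mod 8 = 3)
  (1/867) = 1
Product of signs = -1

-1


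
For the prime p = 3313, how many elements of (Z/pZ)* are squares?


For prime p, the number of non-zero quadratic residues is (p-1)/2.
= (3313-1)/2
= 1656

1656


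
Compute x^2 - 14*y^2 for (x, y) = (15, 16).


x^2 - d*y^2
= 15^2 - 14*16^2
= 225 - 3584
= -3359

-3359


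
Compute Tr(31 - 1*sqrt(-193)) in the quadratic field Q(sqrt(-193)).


Tr(a + b*sqrt(d)) = (a + b*sqrt(d)) + (a - b*sqrt(d)) = 2a
= 2 * (31)
= 62

62


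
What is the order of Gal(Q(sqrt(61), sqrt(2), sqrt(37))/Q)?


The 3 square roots of distinct primes are multiplicatively independent over Q,
so [K:Q] = 2^3 and Gal(K/Q) is isomorphic to (Z/2Z)^3.
|Gal| = 2^3 = 8

8


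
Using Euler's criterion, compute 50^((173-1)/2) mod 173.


p = 173 is prime and the exponent is (p-1)/2 = 86, so by Euler's criterion 50^86 = (50/173) = +1 or -1 mod 173.
Compute by square-and-multiply:
  86 = 64 + 16 + 4 + 2 (binary 1010110)
  Repeated squaring mod 173: 50^1 = 50, 50^2 = 78, 50^4 = 29, 50^8 = 149, 50^16 = 57, 50^32 = 135, 50^64 = 60
  50^86 = 50^64 * 50^16 * 50^4 * 50^2 = 60 * 57 * 29 * 78 mod 173
    60 * 57 = 3420 = 133 mod 173
    133 * 29 = 3857 = 51 mod 173
    51 * 78 = 3978 = 172 mod 173
  50^86 = 172 mod 173
Result 172 = p - 1 = -1 mod 173: 50 is a quadratic non-residue mod 173. As a residue in [0, p-1] the value is 172.
50^86 mod 173 = 172

172


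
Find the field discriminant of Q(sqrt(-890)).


For K = Q(sqrt(d)) with d squarefree: disc(K) = d if d = 1 mod 4, and disc(K) = 4d if d = 2 or 3 mod 4.
Here d = -890, and d mod 4 = 2.
d = 2 mod 4, not 1 (O_K = Z[sqrt(d)]), so disc(K) = 4d = 4 * (-890) = -3560

-3560


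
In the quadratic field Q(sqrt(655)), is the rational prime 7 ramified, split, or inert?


K = Q(sqrt(655)). Since d mod 4 = 3, disc(K) = 2620.
Check p | disc: 2620 mod 7 = 2.
p does not divide disc. Compute Legendre symbol (d/p):
4^((7-1)/2) mod 7 = 1
(d/p) = 1, so p splits: (p) = P*P' with e=1, f=1, g=2.
Therefore p is split.

split


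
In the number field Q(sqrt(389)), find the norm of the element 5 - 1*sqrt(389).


N(a + b*sqrt(d)) = a^2 - d*b^2
= (5)^2 - (389)*(-1)^2
= 25 - 389
= -364

-364


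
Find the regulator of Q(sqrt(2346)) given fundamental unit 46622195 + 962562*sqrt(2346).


epsilon = 46622195 + 962562*sqrt(2346)
= 9.3244e+07
R = ln(9.3244e+07)
= 18.3507

18.3507


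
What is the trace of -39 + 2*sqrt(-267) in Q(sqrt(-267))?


Tr(a + b*sqrt(d)) = (a + b*sqrt(d)) + (a - b*sqrt(d)) = 2a
= 2 * (-39)
= -78

-78


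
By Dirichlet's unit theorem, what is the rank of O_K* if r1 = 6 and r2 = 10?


By Dirichlet's unit theorem:
rank = r1 + r2 - 1
= 6 + 10 - 1
= 15

15


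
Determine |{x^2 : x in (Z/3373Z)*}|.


For prime p, the number of non-zero quadratic residues is (p-1)/2.
= (3373-1)/2
= 1686

1686


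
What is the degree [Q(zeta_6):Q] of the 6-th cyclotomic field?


The degree equals Euler's totient phi(6).
6 = 2 * 3
phi(6) = 2

2


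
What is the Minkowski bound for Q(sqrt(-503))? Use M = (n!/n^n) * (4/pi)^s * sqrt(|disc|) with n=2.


d = -503, d mod 4 = 1, so disc(K) = d = -503; |disc(K)| = 503
Imaginary quadratic field, so n = 2, s = r2 = 1, r1 = 0
M = (n!/n^n) * (4/pi)^s * sqrt(|disc(K)|) = (2!/2^2) * (4/pi)^1 * sqrt(503)
= 0.5 * 1.273240 * 22.427661
= 14.2779

14.2779


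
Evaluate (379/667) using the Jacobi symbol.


Compute (379/667) via quadratic reciprocity:
  reciprocity: (379/667) -> -(667/379)
  reduce: (288/379)
  pull out 2: (2/379) = -1  (since 379 mod 8 = 3)
  pull out 2: (2/379) = -1  (since 379 mod 8 = 3)
  pull out 2: (2/379) = -1  (since 379 mod 8 = 3)
  pull out 2: (2/379) = -1  (since 379 mod 8 = 3)
  pull out 2: (2/379) = -1  (since 379 mod 8 = 3)
  reciprocity: (9/379) -> +(379/9)
  reduce: (1/9)
  (1/9) = 1
Product of signs = 1

1


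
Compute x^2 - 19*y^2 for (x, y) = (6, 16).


x^2 - d*y^2
= 6^2 - 19*16^2
= 36 - 4864
= -4828

-4828


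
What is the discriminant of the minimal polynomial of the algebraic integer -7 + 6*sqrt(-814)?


The element -7 + 6*sqrt(-814) has minimal polynomial:
x^2 + 14*x + 29353
Discriminant = (14)^2 - 4*(29353)
= 196 - 117412
= -117216

-117216


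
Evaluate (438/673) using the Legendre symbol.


p = 673 is prime, so compute (438/673) with the reciprocity algorithm (Jacobi-symbol steps: pull out 2s via (2/n), flip via reciprocity, reduce):
  pull out 2: (2/673) = +1  (since 673 mod 8 = 1)
  reciprocity: (219/673) -> +(673/219)
  reduce: (16/219)
  pull out 2: (2/219) = -1  (since 219 mod 8 = 3)
  pull out 2: (2/219) = -1  (since 219 mod 8 = 3)
  pull out 2: (2/219) = -1  (since 219 mod 8 = 3)
  pull out 2: (2/219) = -1  (since 219 mod 8 = 3)
  (1/219) = 1
Product of signs = 1
(438/673) = 1

1


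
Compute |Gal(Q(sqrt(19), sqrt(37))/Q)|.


The 2 square roots of distinct primes are multiplicatively independent over Q,
so [K:Q] = 2^2 and Gal(K/Q) is isomorphic to (Z/2Z)^2.
|Gal| = 2^2 = 4

4


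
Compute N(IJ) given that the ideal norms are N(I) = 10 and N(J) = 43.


N(IJ) = N(I) * N(J)
= 10 * 43
= 430

430


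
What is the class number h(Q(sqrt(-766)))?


K = Q(sqrt(-766)). d mod 4 = 2, so D = disc(K) = 4d = -3064
h(K) equals the number of primitive reduced positive-definite forms (a, b, c) = a*x^2 + b*x*y + c*y^2 with b^2 - 4ac = D,
where reduced means |b| <= a <= c, with b >= 0 whenever |b| = a or a = c, and primitive means gcd(a, b, c) = 1.
Reduced forces 3a^2 <= |D| = 3064, so 1 <= a <= 31; b must have the parity of D, and c = (b^2 - D)/(4a) must be an integer >= a.
Enumerate a = 1..31, b in [-a, a]:
  a=1: (1, 0, 766)  [1]
  a=2: (2, 0, 383)  [1]
  a=3..4: none
  a=5: (5, -4, 154), (5, 4, 154)  [2]
  a=6: none
  a=7: (7, -4, 110), (7, 4, 110)  [2]
  a=8..9: none
  a=10: (10, -4, 77), (10, 4, 77)  [2]
  a=11: (11, -4, 70), (11, 4, 70)  [2]
  a=12: none
  a=13: (13, -2, 59), (13, 2, 59)  [2]
  a=14: (14, -4, 55), (14, 4, 55)  [2]
  a=15..16: none
  a=17: (17, -8, 46), (17, 8, 46)  [2]
  a=18..21: none
  a=22: (22, -4, 35), (22, 4, 35)  [2]
  a=23: (23, -8, 34), (23, 8, 34)  [2]
  a=24: none
  a=25: (25, -6, 31), (25, 6, 31)  [2]
  a=26: (26, -24, 35), (26, 24, 35)  [2]
  a=27..31: none
Total reduced forms: 1 + 1 + 2 + 2 + 2 + 2 + 2 + 2 + 2 + 2 + 2 + 2 + 2 = 24
h = 24

24


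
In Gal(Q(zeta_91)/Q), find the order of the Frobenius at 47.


The Frobenius at p in Gal(Q(zeta_n)/Q) = (Z/nZ)* is the class of p, so its order is ord_91(47), the smallest k >= 1 with 47^k = 1 mod 91.
n = 91 = 7 * 13, phi(91) = 72; the order divides phi(n).
Divisors of 72: 1, 2, 3, 4, 6, 8, 9, 12, 18, 24, 36, 72
Repeated squaring mod 91: 47^1 = 47, 47^2 = 25, 47^4 = 79, 47^8 = 53, 47^16 = 79, 47^32 = 53, 47^64 = 79
Test divisors in increasing order:
  k=1: 47^1 = 47 mod 91
  k=2: 47^2 = 25 mod 91
  k=3: 47^3 = 25 * 47 = 83 mod 91
  k=4: 47^4 = 79 mod 91
  k=6: 47^6 = 79 * 25 = 64 mod 91
  k=8: 47^8 = 53 mod 91
  k=9: 47^9 = 53 * 47 = 34 mod 91
  k=12: 47^12 = 53 * 79 = 1 mod 91  <- first divisor giving 1
Order = 12

12


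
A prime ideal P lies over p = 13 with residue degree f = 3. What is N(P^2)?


N(P^a) = p^(a*f)
= 13^(2*3)
= 13^6
= 4826809

4826809


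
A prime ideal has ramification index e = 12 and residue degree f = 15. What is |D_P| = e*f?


|D_P| = e * f
= 12 * 15
= 180

180


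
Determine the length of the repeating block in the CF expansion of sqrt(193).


Run the CF algorithm for sqrt(193).
a_0 = floor(sqrt(193)) = 13; set m_0=0, q_0=1.
Recurrence: m' = q*a - m,  q' = (d - m'^2)/q,  a' = floor((a_0 + m')/q').
  step 1: m=13, q=24, a=1
  step 2: m=11, q=3, a=8
  step 3: m=13, q=8, a=3
  step 4: m=11, q=9, a=2
  step 5: m=7, q=16, a=1
  step 6: m=9, q=7, a=3
  step 7: m=12, q=7, a=3
  step 8: m=9, q=16, a=1
  step 9: m=7, q=9, a=2
  step 10: m=11, q=8, a=3
  step 11: m=13, q=3, a=8
  step 12: m=11, q=24, a=1
  step 13: m=13, q=1, a=26
a_13 = 2*a_0 = 26, so the period closes here.
sqrt(193) = [13; 1, 8, 3, 2, 1, 3, 3, 1, 2, 3, 8, 1, 26]
Period length = 13

13


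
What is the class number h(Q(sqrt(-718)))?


K = Q(sqrt(-718)). d mod 4 = 2, so D = disc(K) = 4d = -2872
h(K) equals the number of primitive reduced positive-definite forms (a, b, c) = a*x^2 + b*x*y + c*y^2 with b^2 - 4ac = D,
where reduced means |b| <= a <= c, with b >= 0 whenever |b| = a or a = c, and primitive means gcd(a, b, c) = 1.
Reduced forces 3a^2 <= |D| = 2872, so 1 <= a <= 30; b must have the parity of D, and c = (b^2 - D)/(4a) must be an integer >= a.
Enumerate a = 1..30, b in [-a, a]:
  a=1: (1, 0, 718)  [1]
  a=2: (2, 0, 359)  [1]
  a=3..12: none
  a=13: (13, -12, 58), (13, 12, 58)  [2]
  a=14..16: none
  a=17: (17, -16, 46), (17, 16, 46)  [2]
  a=18: none
  a=19: (19, -4, 38), (19, 4, 38)  [2]
  a=20..22: none
  a=23: (23, -16, 34), (23, 16, 34)  [2]
  a=24..25: none
  a=26: (26, -12, 29), (26, 12, 29)  [2]
  a=27..30: none
Total reduced forms: 1 + 1 + 2 + 2 + 2 + 2 + 2 = 12
h = 12

12


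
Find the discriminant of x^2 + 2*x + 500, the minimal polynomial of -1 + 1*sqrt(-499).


The element -1 + 1*sqrt(-499) has minimal polynomial:
x^2 + 2*x + 500
Discriminant = (2)^2 - 4*(500)
= 4 - 2000
= -1996

-1996


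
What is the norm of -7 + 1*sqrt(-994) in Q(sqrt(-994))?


N(a + b*sqrt(d)) = a^2 - d*b^2
= (-7)^2 - (-994)*(1)^2
= 49 + 994
= 1043

1043


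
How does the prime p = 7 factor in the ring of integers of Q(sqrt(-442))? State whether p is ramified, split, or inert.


K = Q(sqrt(-442)). Since d mod 4 = 2, disc(K) = -1768.
Check p | disc: -1768 mod 7 = 3.
p does not divide disc. Compute Legendre symbol (d/p):
6^((7-1)/2) mod 7 = -1
(d/p) = -1, so p is inert: (p) stays prime with e=1, f=2, g=1.
Therefore p is inert.

inert


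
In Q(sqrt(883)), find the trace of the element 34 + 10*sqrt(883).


Tr(a + b*sqrt(d)) = (a + b*sqrt(d)) + (a - b*sqrt(d)) = 2a
= 2 * (34)
= 68

68


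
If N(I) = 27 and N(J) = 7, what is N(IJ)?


N(IJ) = N(I) * N(J)
= 27 * 7
= 189

189


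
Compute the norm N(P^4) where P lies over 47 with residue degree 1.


N(P^a) = p^(a*f)
= 47^(4*1)
= 47^4
= 4879681

4879681


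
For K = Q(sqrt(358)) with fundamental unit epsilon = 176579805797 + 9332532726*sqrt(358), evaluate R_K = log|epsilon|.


epsilon = 176579805797 + 9332532726*sqrt(358)
= 3.5316e+11
R = ln(3.5316e+11)
= 26.5902

26.5902


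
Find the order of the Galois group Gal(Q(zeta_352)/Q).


|Gal(Q(zeta_352)/Q)| = phi(352)
= 160

160


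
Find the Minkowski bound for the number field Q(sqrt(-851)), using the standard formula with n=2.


d = -851, d mod 4 = 1, so disc(K) = d = -851; |disc(K)| = 851
Imaginary quadratic field, so n = 2, s = r2 = 1, r1 = 0
M = (n!/n^n) * (4/pi)^s * sqrt(|disc(K)|) = (2!/2^2) * (4/pi)^1 * sqrt(851)
= 0.5 * 1.273240 * 29.171904
= 18.5714

18.5714


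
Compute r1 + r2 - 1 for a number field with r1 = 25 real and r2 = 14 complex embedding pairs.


By Dirichlet's unit theorem:
rank = r1 + r2 - 1
= 25 + 14 - 1
= 38

38


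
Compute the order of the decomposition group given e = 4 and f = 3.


|D_P| = e * f
= 4 * 3
= 12

12


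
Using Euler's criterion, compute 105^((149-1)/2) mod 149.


p = 149 is prime and the exponent is (p-1)/2 = 74, so by Euler's criterion 105^74 = (105/149) = +1 or -1 mod 149.
Compute by square-and-multiply:
  74 = 64 + 8 + 2 (binary 1001010)
  Repeated squaring mod 149: 105^1 = 105, 105^2 = 148, 105^4 = 1, 105^8 = 1, 105^16 = 1, 105^32 = 1, 105^64 = 1
  105^74 = 105^64 * 105^8 * 105^2 = 1 * 1 * 148 mod 149
    1 * 1 = 1 = 1 mod 149
    1 * 148 = 148 = 148 mod 149
  105^74 = 148 mod 149
Result 148 = p - 1 = -1 mod 149: 105 is a quadratic non-residue mod 149. As a residue in [0, p-1] the value is 148.
105^74 mod 149 = 148

148


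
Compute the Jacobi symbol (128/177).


Compute (128/177) via quadratic reciprocity:
  pull out 2: (2/177) = +1  (since 177 mod 8 = 1)
  pull out 2: (2/177) = +1  (since 177 mod 8 = 1)
  pull out 2: (2/177) = +1  (since 177 mod 8 = 1)
  pull out 2: (2/177) = +1  (since 177 mod 8 = 1)
  pull out 2: (2/177) = +1  (since 177 mod 8 = 1)
  pull out 2: (2/177) = +1  (since 177 mod 8 = 1)
  pull out 2: (2/177) = +1  (since 177 mod 8 = 1)
  (1/177) = 1
Product of signs = 1

1


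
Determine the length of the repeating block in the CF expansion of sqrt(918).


Run the CF algorithm for sqrt(918).
a_0 = floor(sqrt(918)) = 30; set m_0=0, q_0=1.
Recurrence: m' = q*a - m,  q' = (d - m'^2)/q,  a' = floor((a_0 + m')/q').
  step 1: m=30, q=18, a=3
  step 2: m=24, q=19, a=2
  step 3: m=14, q=38, a=1
  step 4: m=24, q=9, a=6
  step 5: m=30, q=2, a=30
  step 6: m=30, q=9, a=6
  step 7: m=24, q=38, a=1
  step 8: m=14, q=19, a=2
  step 9: m=24, q=18, a=3
  step 10: m=30, q=1, a=60
a_10 = 2*a_0 = 60, so the period closes here.
sqrt(918) = [30; 3, 2, 1, 6, 30, 6, 1, 2, 3, 60]
Period length = 10

10


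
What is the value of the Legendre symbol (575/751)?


p = 751 is prime, so compute (575/751) with the reciprocity algorithm (Jacobi-symbol steps: pull out 2s via (2/n), flip via reciprocity, reduce):
  reciprocity: (575/751) -> -(751/575)
  reduce: (176/575)
  pull out 2: (2/575) = +1  (since 575 mod 8 = 7)
  pull out 2: (2/575) = +1  (since 575 mod 8 = 7)
  pull out 2: (2/575) = +1  (since 575 mod 8 = 7)
  pull out 2: (2/575) = +1  (since 575 mod 8 = 7)
  reciprocity: (11/575) -> -(575/11)
  reduce: (3/11)
  reciprocity: (3/11) -> -(11/3)
  reduce: (2/3)
  pull out 2: (2/3) = -1  (since 3 mod 8 = 3)
  (1/3) = 1
Product of signs = 1
(575/751) = 1

1


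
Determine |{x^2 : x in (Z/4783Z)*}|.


For prime p, the number of non-zero quadratic residues is (p-1)/2.
= (4783-1)/2
= 2391

2391


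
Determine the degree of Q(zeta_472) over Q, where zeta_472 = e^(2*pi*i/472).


The degree equals Euler's totient phi(472).
472 = 2^3 * 59
phi(472) = 232

232


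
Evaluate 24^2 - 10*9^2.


x^2 - d*y^2
= 24^2 - 10*9^2
= 576 - 810
= -234

-234


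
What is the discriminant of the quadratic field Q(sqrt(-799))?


For K = Q(sqrt(d)) with d squarefree: disc(K) = d if d = 1 mod 4, and disc(K) = 4d if d = 2 or 3 mod 4.
Here d = -799, and d mod 4 = 1.
d = 1 mod 4 (O_K = Z[(1+sqrt(d))/2]), so disc(K) = d = -799

-799


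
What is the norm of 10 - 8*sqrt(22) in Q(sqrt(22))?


N(a + b*sqrt(d)) = a^2 - d*b^2
= (10)^2 - (22)*(-8)^2
= 100 - 1408
= -1308

-1308


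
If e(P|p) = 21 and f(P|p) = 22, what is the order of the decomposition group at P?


|D_P| = e * f
= 21 * 22
= 462

462


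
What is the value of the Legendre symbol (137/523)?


p = 523 is prime, so compute (137/523) with the reciprocity algorithm (Jacobi-symbol steps: pull out 2s via (2/n), flip via reciprocity, reduce):
  reciprocity: (137/523) -> +(523/137)
  reduce: (112/137)
  pull out 2: (2/137) = +1  (since 137 mod 8 = 1)
  pull out 2: (2/137) = +1  (since 137 mod 8 = 1)
  pull out 2: (2/137) = +1  (since 137 mod 8 = 1)
  pull out 2: (2/137) = +1  (since 137 mod 8 = 1)
  reciprocity: (7/137) -> +(137/7)
  reduce: (4/7)
  pull out 2: (2/7) = +1  (since 7 mod 8 = 7)
  pull out 2: (2/7) = +1  (since 7 mod 8 = 7)
  (1/7) = 1
Product of signs = 1
(137/523) = 1

1


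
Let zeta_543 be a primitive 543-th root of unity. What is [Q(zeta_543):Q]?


The degree equals Euler's totient phi(543).
543 = 3 * 181
phi(543) = 360

360


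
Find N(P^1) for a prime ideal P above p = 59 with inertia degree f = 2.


N(P^a) = p^(a*f)
= 59^(1*2)
= 59^2
= 3481

3481


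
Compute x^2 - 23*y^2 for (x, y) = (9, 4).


x^2 - d*y^2
= 9^2 - 23*4^2
= 81 - 368
= -287

-287


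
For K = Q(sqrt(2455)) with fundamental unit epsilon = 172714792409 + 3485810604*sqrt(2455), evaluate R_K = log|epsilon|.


epsilon = 172714792409 + 3485810604*sqrt(2455)
= 3.4543e+11
R = ln(3.4543e+11)
= 26.5681

26.5681


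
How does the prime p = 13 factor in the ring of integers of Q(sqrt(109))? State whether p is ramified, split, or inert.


K = Q(sqrt(109)). Since d mod 4 = 1, disc(K) = 109.
Check p | disc: 109 mod 13 = 5.
p does not divide disc. Compute Legendre symbol (d/p):
5^((13-1)/2) mod 13 = -1
(d/p) = -1, so p is inert: (p) stays prime with e=1, f=2, g=1.
Therefore p is inert.

inert


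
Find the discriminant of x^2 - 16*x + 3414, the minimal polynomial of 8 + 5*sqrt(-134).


The element 8 + 5*sqrt(-134) has minimal polynomial:
x^2 - 16*x + 3414
Discriminant = (-16)^2 - 4*(3414)
= 256 - 13656
= -13400

-13400


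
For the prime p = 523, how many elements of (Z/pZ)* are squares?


For prime p, the number of non-zero quadratic residues is (p-1)/2.
= (523-1)/2
= 261

261


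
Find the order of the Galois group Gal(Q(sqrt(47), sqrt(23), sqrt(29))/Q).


The 3 square roots of distinct primes are multiplicatively independent over Q,
so [K:Q] = 2^3 and Gal(K/Q) is isomorphic to (Z/2Z)^3.
|Gal| = 2^3 = 8

8


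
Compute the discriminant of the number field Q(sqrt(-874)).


For K = Q(sqrt(d)) with d squarefree: disc(K) = d if d = 1 mod 4, and disc(K) = 4d if d = 2 or 3 mod 4.
Here d = -874, and d mod 4 = 2.
d = 2 mod 4, not 1 (O_K = Z[sqrt(d)]), so disc(K) = 4d = 4 * (-874) = -3496

-3496


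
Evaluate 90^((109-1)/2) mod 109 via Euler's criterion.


p = 109 is prime and the exponent is (p-1)/2 = 54, so by Euler's criterion 90^54 = (90/109) = +1 or -1 mod 109.
Compute by square-and-multiply:
  54 = 32 + 16 + 4 + 2 (binary 110110)
  Repeated squaring mod 109: 90^1 = 90, 90^2 = 34, 90^4 = 66, 90^8 = 105, 90^16 = 16, 90^32 = 38
  90^54 = 90^32 * 90^16 * 90^4 * 90^2 = 38 * 16 * 66 * 34 mod 109
    38 * 16 = 608 = 63 mod 109
    63 * 66 = 4158 = 16 mod 109
    16 * 34 = 544 = 108 mod 109
  90^54 = 108 mod 109
Result 108 = p - 1 = -1 mod 109: 90 is a quadratic non-residue mod 109. As a residue in [0, p-1] the value is 108.
90^54 mod 109 = 108

108


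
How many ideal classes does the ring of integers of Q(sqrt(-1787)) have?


K = Q(sqrt(-1787)). d mod 4 = 1, so D = disc(K) = d = -1787
h(K) equals the number of primitive reduced positive-definite forms (a, b, c) = a*x^2 + b*x*y + c*y^2 with b^2 - 4ac = D,
where reduced means |b| <= a <= c, with b >= 0 whenever |b| = a or a = c, and primitive means gcd(a, b, c) = 1.
Reduced forces 3a^2 <= |D| = 1787, so 1 <= a <= 24; b must have the parity of D, and c = (b^2 - D)/(4a) must be an integer >= a.
Enumerate a = 1..24, b in [-a, a]:
  a=1: (1, 1, 447)  [1]
  a=2: none
  a=3: (3, -1, 149), (3, 1, 149)  [2]
  a=4..8: none
  a=9: (9, -7, 51), (9, 7, 51)  [2]
  a=10..16: none
  a=17: (17, -7, 27), (17, 7, 27)  [2]
  a=18..24: none
Total reduced forms: 1 + 2 + 2 + 2 = 7
h = 7

7


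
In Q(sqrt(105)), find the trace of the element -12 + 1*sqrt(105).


Tr(a + b*sqrt(d)) = (a + b*sqrt(d)) + (a - b*sqrt(d)) = 2a
= 2 * (-12)
= -24

-24


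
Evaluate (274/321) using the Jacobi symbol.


Compute (274/321) via quadratic reciprocity:
  pull out 2: (2/321) = +1  (since 321 mod 8 = 1)
  reciprocity: (137/321) -> +(321/137)
  reduce: (47/137)
  reciprocity: (47/137) -> +(137/47)
  reduce: (43/47)
  reciprocity: (43/47) -> -(47/43)
  reduce: (4/43)
  pull out 2: (2/43) = -1  (since 43 mod 8 = 3)
  pull out 2: (2/43) = -1  (since 43 mod 8 = 3)
  (1/43) = 1
Product of signs = -1

-1


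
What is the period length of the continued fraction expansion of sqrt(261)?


Run the CF algorithm for sqrt(261).
a_0 = floor(sqrt(261)) = 16; set m_0=0, q_0=1.
Recurrence: m' = q*a - m,  q' = (d - m'^2)/q,  a' = floor((a_0 + m')/q').
  step 1: m=16, q=5, a=6
  step 2: m=14, q=13, a=2
  step 3: m=12, q=9, a=3
  step 4: m=15, q=4, a=7
  step 5: m=13, q=23, a=1
  step 6: m=10, q=7, a=3
  step 7: m=11, q=20, a=1
  step 8: m=9, q=9, a=2
  step 9: m=9, q=20, a=1
  step 10: m=11, q=7, a=3
  step 11: m=10, q=23, a=1
  step 12: m=13, q=4, a=7
  step 13: m=15, q=9, a=3
  step 14: m=12, q=13, a=2
  step 15: m=14, q=5, a=6
  step 16: m=16, q=1, a=32
a_16 = 2*a_0 = 32, so the period closes here.
sqrt(261) = [16; 6, 2, 3, 7, 1, 3, 1, 2, 1, 3, 1, 7, 3, 2, 6, 32]
Period length = 16

16


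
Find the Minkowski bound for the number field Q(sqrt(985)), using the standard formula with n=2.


d = 985, d mod 4 = 1, so disc(K) = d = 985; |disc(K)| = 985
Real quadratic field, so n = 2, s = r2 = 0, r1 = 2
M = (n!/n^n) * (4/pi)^s * sqrt(|disc(K)|) = (2!/2^2) * (4/pi)^0 * sqrt(985)
= 0.5 * 1.000000 * 31.384710
= 15.6924

15.6924


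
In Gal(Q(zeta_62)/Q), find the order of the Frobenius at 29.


The Frobenius at p in Gal(Q(zeta_n)/Q) = (Z/nZ)* is the class of p, so its order is ord_62(29), the smallest k >= 1 with 29^k = 1 mod 62.
n = 62 = 2 * 31, phi(62) = 30; the order divides phi(n).
Divisors of 30: 1, 2, 3, 5, 6, 10, 15, 30
Repeated squaring mod 62: 29^1 = 29, 29^2 = 35, 29^4 = 47, 29^8 = 39, 29^16 = 33
Test divisors in increasing order:
  k=1: 29^1 = 29 mod 62
  k=2: 29^2 = 35 mod 62
  k=3: 29^3 = 35 * 29 = 23 mod 62
  k=5: 29^5 = 47 * 29 = 61 mod 62
  k=6: 29^6 = 47 * 35 = 33 mod 62
  k=10: 29^10 = 39 * 35 = 1 mod 62  <- first divisor giving 1
Order = 10

10


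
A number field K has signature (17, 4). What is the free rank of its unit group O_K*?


By Dirichlet's unit theorem:
rank = r1 + r2 - 1
= 17 + 4 - 1
= 20

20


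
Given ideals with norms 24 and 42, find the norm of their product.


N(IJ) = N(I) * N(J)
= 24 * 42
= 1008

1008


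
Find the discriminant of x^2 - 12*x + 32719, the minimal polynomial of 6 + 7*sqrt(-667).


The element 6 + 7*sqrt(-667) has minimal polynomial:
x^2 - 12*x + 32719
Discriminant = (-12)^2 - 4*(32719)
= 144 - 130876
= -130732

-130732


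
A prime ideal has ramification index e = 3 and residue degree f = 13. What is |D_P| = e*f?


|D_P| = e * f
= 3 * 13
= 39

39


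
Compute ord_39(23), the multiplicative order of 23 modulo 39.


We want ord_39(23), the smallest k >= 1 with 23^k = 1 mod 39.
n = 39 = 3 * 13, phi(39) = 24; the order divides phi(n).
Divisors of 24: 1, 2, 3, 4, 6, 8, 12, 24
Repeated squaring mod 39: 23^1 = 23, 23^2 = 22, 23^4 = 16, 23^8 = 22, 23^16 = 16
Test divisors in increasing order:
  k=1: 23^1 = 23 mod 39
  k=2: 23^2 = 22 mod 39
  k=3: 23^3 = 22 * 23 = 38 mod 39
  k=4: 23^4 = 16 mod 39
  k=6: 23^6 = 16 * 22 = 1 mod 39  <- first divisor giving 1
Order = 6

6


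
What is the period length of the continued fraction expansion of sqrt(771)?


Run the CF algorithm for sqrt(771).
a_0 = floor(sqrt(771)) = 27; set m_0=0, q_0=1.
Recurrence: m' = q*a - m,  q' = (d - m'^2)/q,  a' = floor((a_0 + m')/q').
  step 1: m=27, q=42, a=1
  step 2: m=15, q=13, a=3
  step 3: m=24, q=15, a=3
  step 4: m=21, q=22, a=2
  step 5: m=23, q=11, a=4
  step 6: m=21, q=30, a=1
  step 7: m=9, q=23, a=1
  step 8: m=14, q=25, a=1
  step 9: m=11, q=26, a=1
  step 10: m=15, q=21, a=2
  step 11: m=27, q=2, a=27
  step 12: m=27, q=21, a=2
  step 13: m=15, q=26, a=1
  step 14: m=11, q=25, a=1
  step 15: m=14, q=23, a=1
  step 16: m=9, q=30, a=1
  step 17: m=21, q=11, a=4
  step 18: m=23, q=22, a=2
  step 19: m=21, q=15, a=3
  step 20: m=24, q=13, a=3
  step 21: m=15, q=42, a=1
  step 22: m=27, q=1, a=54
a_22 = 2*a_0 = 54, so the period closes here.
sqrt(771) = [27; 1, 3, 3, 2, 4, 1, 1, 1, 1, 2, 27, 2, 1, 1, 1, 1, 4, 2, 3, 3, 1, 54]
Period length = 22

22


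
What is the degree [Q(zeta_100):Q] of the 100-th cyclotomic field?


The degree equals Euler's totient phi(100).
100 = 2^2 * 5^2
phi(100) = 40

40


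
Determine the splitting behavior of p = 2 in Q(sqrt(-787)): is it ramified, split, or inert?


K = Q(sqrt(-787)). Since d mod 4 = 1, disc(K) = -787.
Check p | disc: -787 mod 2 = 1.
p=2 does not divide disc (d is 1 mod 4). 2 splits iff d = 1 mod 8.
d mod 8 = 5, so (d/2) = -1.
(d/p) = -1, so p is inert: (p) stays prime with e=1, f=2, g=1.
Therefore p is inert.

inert


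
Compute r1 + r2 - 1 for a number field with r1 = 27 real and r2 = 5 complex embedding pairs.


By Dirichlet's unit theorem:
rank = r1 + r2 - 1
= 27 + 5 - 1
= 31

31


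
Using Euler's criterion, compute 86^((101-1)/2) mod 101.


p = 101 is prime and the exponent is (p-1)/2 = 50, so by Euler's criterion 86^50 = (86/101) = +1 or -1 mod 101.
Compute by square-and-multiply:
  50 = 32 + 16 + 2 (binary 110010)
  Repeated squaring mod 101: 86^1 = 86, 86^2 = 23, 86^4 = 24, 86^8 = 71, 86^16 = 92, 86^32 = 81
  86^50 = 86^32 * 86^16 * 86^2 = 81 * 92 * 23 mod 101
    81 * 92 = 7452 = 79 mod 101
    79 * 23 = 1817 = 100 mod 101
  86^50 = 100 mod 101
Result 100 = p - 1 = -1 mod 101: 86 is a quadratic non-residue mod 101. As a residue in [0, p-1] the value is 100.
86^50 mod 101 = 100

100


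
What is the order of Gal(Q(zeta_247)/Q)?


|Gal(Q(zeta_247)/Q)| = phi(247)
= 216

216


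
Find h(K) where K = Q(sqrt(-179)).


K = Q(sqrt(-179)). d mod 4 = 1, so D = disc(K) = d = -179
h(K) equals the number of primitive reduced positive-definite forms (a, b, c) = a*x^2 + b*x*y + c*y^2 with b^2 - 4ac = D,
where reduced means |b| <= a <= c, with b >= 0 whenever |b| = a or a = c, and primitive means gcd(a, b, c) = 1.
Reduced forces 3a^2 <= |D| = 179, so 1 <= a <= 7; b must have the parity of D, and c = (b^2 - D)/(4a) must be an integer >= a.
Enumerate a = 1..7, b in [-a, a]:
  a=1: (1, 1, 45)  [1]
  a=2: none
  a=3: (3, -1, 15), (3, 1, 15)  [2]
  a=4: none
  a=5: (5, -1, 9), (5, 1, 9)  [2]
  a=6..7: none
Total reduced forms: 1 + 2 + 2 = 5
h = 5

5


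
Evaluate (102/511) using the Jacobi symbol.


Compute (102/511) via quadratic reciprocity:
  pull out 2: (2/511) = +1  (since 511 mod 8 = 7)
  reciprocity: (51/511) -> -(511/51)
  reduce: (1/51)
  (1/51) = 1
Product of signs = -1

-1


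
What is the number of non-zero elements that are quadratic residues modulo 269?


For prime p, the number of non-zero quadratic residues is (p-1)/2.
= (269-1)/2
= 134

134


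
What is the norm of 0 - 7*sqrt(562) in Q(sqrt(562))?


N(a + b*sqrt(d)) = a^2 - d*b^2
= (0)^2 - (562)*(-7)^2
= 0 - 27538
= -27538

-27538


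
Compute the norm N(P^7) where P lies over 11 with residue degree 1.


N(P^a) = p^(a*f)
= 11^(7*1)
= 11^7
= 19487171

19487171


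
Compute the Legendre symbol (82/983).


p = 983 is prime, so compute (82/983) with the reciprocity algorithm (Jacobi-symbol steps: pull out 2s via (2/n), flip via reciprocity, reduce):
  pull out 2: (2/983) = +1  (since 983 mod 8 = 7)
  reciprocity: (41/983) -> +(983/41)
  reduce: (40/41)
  pull out 2: (2/41) = +1  (since 41 mod 8 = 1)
  pull out 2: (2/41) = +1  (since 41 mod 8 = 1)
  pull out 2: (2/41) = +1  (since 41 mod 8 = 1)
  reciprocity: (5/41) -> +(41/5)
  reduce: (1/5)
  (1/5) = 1
Product of signs = 1
(82/983) = 1

1


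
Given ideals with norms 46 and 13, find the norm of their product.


N(IJ) = N(I) * N(J)
= 46 * 13
= 598

598


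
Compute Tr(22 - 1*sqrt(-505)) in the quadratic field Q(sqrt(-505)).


Tr(a + b*sqrt(d)) = (a + b*sqrt(d)) + (a - b*sqrt(d)) = 2a
= 2 * (22)
= 44

44


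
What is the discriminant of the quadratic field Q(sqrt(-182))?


For K = Q(sqrt(d)) with d squarefree: disc(K) = d if d = 1 mod 4, and disc(K) = 4d if d = 2 or 3 mod 4.
Here d = -182, and d mod 4 = 2.
d = 2 mod 4, not 1 (O_K = Z[sqrt(d)]), so disc(K) = 4d = 4 * (-182) = -728

-728


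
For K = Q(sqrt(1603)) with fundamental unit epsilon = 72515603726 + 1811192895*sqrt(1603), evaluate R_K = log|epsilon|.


epsilon = 72515603726 + 1811192895*sqrt(1603)
= 1.4503e+11
R = ln(1.4503e+11)
= 25.7002

25.7002


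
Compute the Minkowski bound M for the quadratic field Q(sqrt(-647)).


d = -647, d mod 4 = 1, so disc(K) = d = -647; |disc(K)| = 647
Imaginary quadratic field, so n = 2, s = r2 = 1, r1 = 0
M = (n!/n^n) * (4/pi)^s * sqrt(|disc(K)|) = (2!/2^2) * (4/pi)^1 * sqrt(647)
= 0.5 * 1.273240 * 25.436195
= 16.1932

16.1932


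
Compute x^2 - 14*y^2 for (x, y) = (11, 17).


x^2 - d*y^2
= 11^2 - 14*17^2
= 121 - 4046
= -3925

-3925


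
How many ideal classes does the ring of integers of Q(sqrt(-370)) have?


K = Q(sqrt(-370)). d mod 4 = 2, so D = disc(K) = 4d = -1480
h(K) equals the number of primitive reduced positive-definite forms (a, b, c) = a*x^2 + b*x*y + c*y^2 with b^2 - 4ac = D,
where reduced means |b| <= a <= c, with b >= 0 whenever |b| = a or a = c, and primitive means gcd(a, b, c) = 1.
Reduced forces 3a^2 <= |D| = 1480, so 1 <= a <= 22; b must have the parity of D, and c = (b^2 - D)/(4a) must be an integer >= a.
Enumerate a = 1..22, b in [-a, a]:
  a=1: (1, 0, 370)  [1]
  a=2: (2, 0, 185)  [1]
  a=3..4: none
  a=5: (5, 0, 74)  [1]
  a=6: none
  a=7: (7, -2, 53), (7, 2, 53)  [2]
  a=8..9: none
  a=10: (10, 0, 37)  [1]
  a=11: (11, -4, 34), (11, 4, 34)  [2]
  a=12..13: none
  a=14: (14, -12, 29), (14, 12, 29)  [2]
  a=15..16: none
  a=17: (17, -4, 22), (17, 4, 22)  [2]
  a=18..22: none
Total reduced forms: 1 + 1 + 1 + 2 + 1 + 2 + 2 + 2 = 12
h = 12

12
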